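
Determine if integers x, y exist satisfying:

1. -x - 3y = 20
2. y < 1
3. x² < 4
Yes

Take x = 1, y = -7. Substituting into each constraint:
  (1) (-1) - 3(-7) = 20 ✓
  (2) -7 < 1 ✓
  (3) x² = (1)² = 1, and 1 < 4 ✓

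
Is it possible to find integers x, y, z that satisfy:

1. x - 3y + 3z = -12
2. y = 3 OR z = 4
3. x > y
Yes

Take x = 6, y = 3, z = -3. Substituting into each constraint:
  (1) 6 - 3(3) + 3(-3) = -12 ✓
  (2) y = 3, target 3 ✓ (first branch holds)
  (3) 6 > 3 ✓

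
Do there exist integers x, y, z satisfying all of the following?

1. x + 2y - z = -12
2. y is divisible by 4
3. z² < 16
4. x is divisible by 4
Yes

Take x = -52, y = 20, z = 0. Substituting into each constraint:
  (1) (-52) + 2(20) + 0 = -12 ✓
  (2) 20 = 4 × 5, remainder 0 ✓
  (3) z² = (0)² = 0, and 0 < 16 ✓
  (4) -52 = 4 × -13, remainder 0 ✓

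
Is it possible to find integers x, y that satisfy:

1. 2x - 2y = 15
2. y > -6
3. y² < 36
No

Even the single constraint (2x - 2y = 15) is infeasible over the integers.

  - 2x - 2y = 15: every term on the left is divisible by 2, so the LHS ≡ 0 (mod 2), but the RHS 15 is not — no integer solution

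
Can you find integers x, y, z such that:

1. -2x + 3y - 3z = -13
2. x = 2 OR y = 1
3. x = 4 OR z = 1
Yes

Take x = 2, y = -2, z = 1. Substituting into each constraint:
  (1) -2(2) + 3(-2) - 3(1) = -13 ✓
  (2) x = 2, target 2 ✓ (first branch holds)
  (3) z = 1, target 1 ✓ (second branch holds)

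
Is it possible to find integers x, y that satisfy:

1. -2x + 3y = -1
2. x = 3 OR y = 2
No

The full constraint system is jointly infeasible over the integers. Each constraint and what it forces:

  - -2x + 3y = -1: is a linear equation tying the variables together
  - x = 3 OR y = 2: forces a choice: either x = 3 or y = 2

Split on the disjunction (x = 3 OR y = 2):
  • If x = 3: with x = 3, every remaining term of the linear equation is divisible by 3, so the left side is ≡ 0 (mod 3); but the right side 5 ≡ 2 (mod 3). No integers can satisfy it.
  • If y = 2: with y = 2, every remaining term of the linear equation is divisible by 2, so the left side is ≡ 0 (mod 2); but the right side -7 ≡ 1 (mod 2). No integers can satisfy it.
Both branches are infeasible, so the system has no integer solution.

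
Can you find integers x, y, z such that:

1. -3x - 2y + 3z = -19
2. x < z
Yes

Take x = 0, y = 11, z = 1. Substituting into each constraint:
  (1) -3(0) - 2(11) + 3(1) = -19 ✓
  (2) 0 < 1 ✓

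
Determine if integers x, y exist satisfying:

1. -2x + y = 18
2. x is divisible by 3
Yes

Take x = 0, y = 18. Substituting into each constraint:
  (1) -2(0) + 18 = 18 ✓
  (2) 0 = 3 × 0, remainder 0 ✓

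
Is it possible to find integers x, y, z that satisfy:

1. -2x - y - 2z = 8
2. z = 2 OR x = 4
Yes

Take x = -6, y = 0, z = 2. Substituting into each constraint:
  (1) -2(-6) + 0 - 2(2) = 8 ✓
  (2) z = 2, target 2 ✓ (first branch holds)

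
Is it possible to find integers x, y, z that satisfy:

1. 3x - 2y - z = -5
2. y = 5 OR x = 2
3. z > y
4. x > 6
Yes

Take x = 7, y = 5, z = 16. Substituting into each constraint:
  (1) 3(7) - 2(5) + (-16) = -5 ✓
  (2) y = 5, target 5 ✓ (first branch holds)
  (3) 16 > 5 ✓
  (4) 7 > 6 ✓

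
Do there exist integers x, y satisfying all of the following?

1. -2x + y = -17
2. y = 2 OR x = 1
Yes

Take x = 1, y = -15. Substituting into each constraint:
  (1) -2(1) + (-15) = -17 ✓
  (2) x = 1, target 1 ✓ (second branch holds)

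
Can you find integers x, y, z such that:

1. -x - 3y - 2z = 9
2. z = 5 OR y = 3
Yes

Take x = -30, y = 3, z = 6. Substituting into each constraint:
  (1) 30 - 3(3) - 2(6) = 9 ✓
  (2) y = 3, target 3 ✓ (second branch holds)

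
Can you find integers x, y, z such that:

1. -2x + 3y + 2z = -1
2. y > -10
Yes

Take x = 0, y = 1, z = -2. Substituting into each constraint:
  (1) -2(0) + 3(1) + 2(-2) = -1 ✓
  (2) 1 > -10 ✓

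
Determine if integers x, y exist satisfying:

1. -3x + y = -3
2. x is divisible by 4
Yes

Take x = 0, y = -3. Substituting into each constraint:
  (1) -3(0) + (-3) = -3 ✓
  (2) 0 = 4 × 0, remainder 0 ✓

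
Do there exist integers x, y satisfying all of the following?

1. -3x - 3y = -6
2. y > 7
Yes

Take x = -6, y = 8. Substituting into each constraint:
  (1) -3(-6) - 3(8) = -6 ✓
  (2) 8 > 7 ✓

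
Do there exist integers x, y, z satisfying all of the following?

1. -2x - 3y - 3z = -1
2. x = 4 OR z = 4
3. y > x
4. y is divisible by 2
No

A contradictory subset is {-2x - 3y - 3z = -1, x = 4 OR z = 4, y is divisible by 2}. No integer assignment can satisfy these jointly:

  - -2x - 3y - 3z = -1: is a linear equation tying the variables together
  - x = 4 OR z = 4: forces a choice: either x = 4 or z = 4
  - y is divisible by 2: restricts y to multiples of 2

Split on the disjunction (x = 4 OR z = 4):
  • If x = 4: with x = 4, writing y = 2y', every remaining term of the linear equation is divisible by 3, so the left side is ≡ 0 (mod 3); but the right side 7 ≡ 1 (mod 3). No integers can satisfy it.
  • If z = 4: with z = 4, writing y = 2y', every remaining term of the linear equation is divisible by 2, so the left side is ≡ 0 (mod 2); but the right side 11 ≡ 1 (mod 2). No integers can satisfy it.
Both branches are infeasible, so the system has no integer solution.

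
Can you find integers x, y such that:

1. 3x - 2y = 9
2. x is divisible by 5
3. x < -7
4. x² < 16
No

A contradictory subset is {x < -7, x² < 16}. No integer assignment can satisfy these jointly:

  - x < -7: bounds one variable relative to a constant
  - x² < 16: restricts x to |x| ≤ 3

Direct contradiction: the bounds on x require x ≥ -3 and x ≤ -8 simultaneously, which is empty.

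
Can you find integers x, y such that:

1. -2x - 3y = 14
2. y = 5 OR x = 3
No

The full constraint system is jointly infeasible over the integers. Each constraint and what it forces:

  - -2x - 3y = 14: is a linear equation tying the variables together
  - y = 5 OR x = 3: forces a choice: either y = 5 or x = 3

Split on the disjunction (y = 5 OR x = 3):
  • If y = 5: with y = 5, every remaining term of the linear equation is divisible by 2, so the left side is ≡ 0 (mod 2); but the right side 29 ≡ 1 (mod 2). No integers can satisfy it.
  • If x = 3: with x = 3, every remaining term of the linear equation is divisible by 3, so the left side is ≡ 0 (mod 3); but the right side 20 ≡ 2 (mod 3). No integers can satisfy it.
Both branches are infeasible, so the system has no integer solution.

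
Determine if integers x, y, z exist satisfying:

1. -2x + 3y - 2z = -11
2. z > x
Yes

Take x = 0, y = -3, z = 1. Substituting into each constraint:
  (1) -2(0) + 3(-3) - 2(1) = -11 ✓
  (2) 1 > 0 ✓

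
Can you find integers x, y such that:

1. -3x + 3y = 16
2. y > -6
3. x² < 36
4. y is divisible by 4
No

Even the single constraint (-3x + 3y = 16) is infeasible over the integers.

  - -3x + 3y = 16: every term on the left is divisible by 3, so the LHS ≡ 0 (mod 3), but the RHS 16 is not — no integer solution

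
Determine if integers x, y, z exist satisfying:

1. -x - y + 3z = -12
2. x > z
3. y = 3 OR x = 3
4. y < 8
Yes

Take x = -3, y = 3, z = -4. Substituting into each constraint:
  (1) 3 + (-3) + 3(-4) = -12 ✓
  (2) -3 > -4 ✓
  (3) y = 3, target 3 ✓ (first branch holds)
  (4) 3 < 8 ✓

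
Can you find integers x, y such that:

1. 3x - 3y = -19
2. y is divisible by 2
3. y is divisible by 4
No

Even the single constraint (3x - 3y = -19) is infeasible over the integers.

  - 3x - 3y = -19: every term on the left is divisible by 3, so the LHS ≡ 0 (mod 3), but the RHS -19 is not — no integer solution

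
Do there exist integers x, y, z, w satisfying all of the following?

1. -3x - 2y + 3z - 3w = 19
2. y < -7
Yes

Take x = -1, y = -8, z = 0, w = 0. Substituting into each constraint:
  (1) -3(-1) - 2(-8) + 3(0) - 3(0) = 19 ✓
  (2) -8 < -7 ✓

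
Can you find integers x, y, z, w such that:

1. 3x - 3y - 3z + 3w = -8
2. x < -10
No

Even the single constraint (3x - 3y - 3z + 3w = -8) is infeasible over the integers.

  - 3x - 3y - 3z + 3w = -8: every term on the left is divisible by 3, so the LHS ≡ 0 (mod 3), but the RHS -8 is not — no integer solution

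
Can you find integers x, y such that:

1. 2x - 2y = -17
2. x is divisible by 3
No

Even the single constraint (2x - 2y = -17) is infeasible over the integers.

  - 2x - 2y = -17: every term on the left is divisible by 2, so the LHS ≡ 0 (mod 2), but the RHS -17 is not — no integer solution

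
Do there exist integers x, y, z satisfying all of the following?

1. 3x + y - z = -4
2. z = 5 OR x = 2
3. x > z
Yes

Take x = 6, y = -17, z = 5. Substituting into each constraint:
  (1) 3(6) + (-17) + (-5) = -4 ✓
  (2) z = 5, target 5 ✓ (first branch holds)
  (3) 6 > 5 ✓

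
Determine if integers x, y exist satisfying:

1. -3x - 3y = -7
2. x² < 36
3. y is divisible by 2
No

Even the single constraint (-3x - 3y = -7) is infeasible over the integers.

  - -3x - 3y = -7: every term on the left is divisible by 3, so the LHS ≡ 0 (mod 3), but the RHS -7 is not — no integer solution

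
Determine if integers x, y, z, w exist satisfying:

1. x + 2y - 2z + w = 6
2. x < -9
Yes

Take x = -10, y = 0, z = 0, w = 16. Substituting into each constraint:
  (1) (-10) + 2(0) - 2(0) + 16 = 6 ✓
  (2) -10 < -9 ✓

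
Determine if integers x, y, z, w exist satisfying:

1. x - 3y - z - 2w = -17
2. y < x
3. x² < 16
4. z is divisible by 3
Yes

Take x = 1, y = 0, z = 0, w = 9. Substituting into each constraint:
  (1) 1 - 3(0) + 0 - 2(9) = -17 ✓
  (2) 0 < 1 ✓
  (3) x² = (1)² = 1, and 1 < 16 ✓
  (4) 0 = 3 × 0, remainder 0 ✓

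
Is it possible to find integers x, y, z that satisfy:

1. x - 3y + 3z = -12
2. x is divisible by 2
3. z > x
Yes

Take x = 0, y = 5, z = 1. Substituting into each constraint:
  (1) 0 - 3(5) + 3(1) = -12 ✓
  (2) 0 = 2 × 0, remainder 0 ✓
  (3) 1 > 0 ✓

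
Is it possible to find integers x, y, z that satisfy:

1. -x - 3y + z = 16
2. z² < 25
Yes

Take x = -16, y = 0, z = 0. Substituting into each constraint:
  (1) 16 - 3(0) + 0 = 16 ✓
  (2) z² = (0)² = 0, and 0 < 25 ✓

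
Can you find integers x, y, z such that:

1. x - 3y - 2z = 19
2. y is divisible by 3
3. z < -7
Yes

Take x = 3, y = 0, z = -8. Substituting into each constraint:
  (1) 3 - 3(0) - 2(-8) = 19 ✓
  (2) 0 = 3 × 0, remainder 0 ✓
  (3) -8 < -7 ✓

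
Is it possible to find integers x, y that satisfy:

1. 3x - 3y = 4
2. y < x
No

Even the single constraint (3x - 3y = 4) is infeasible over the integers.

  - 3x - 3y = 4: every term on the left is divisible by 3, so the LHS ≡ 0 (mod 3), but the RHS 4 is not — no integer solution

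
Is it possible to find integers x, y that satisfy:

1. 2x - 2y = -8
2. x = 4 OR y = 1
Yes

Take x = 4, y = 8. Substituting into each constraint:
  (1) 2(4) - 2(8) = -8 ✓
  (2) x = 4, target 4 ✓ (first branch holds)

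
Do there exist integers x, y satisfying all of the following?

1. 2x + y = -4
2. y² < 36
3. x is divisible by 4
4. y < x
Yes

Take x = 0, y = -4. Substituting into each constraint:
  (1) 2(0) + (-4) = -4 ✓
  (2) y² = (-4)² = 16, and 16 < 36 ✓
  (3) 0 = 4 × 0, remainder 0 ✓
  (4) -4 < 0 ✓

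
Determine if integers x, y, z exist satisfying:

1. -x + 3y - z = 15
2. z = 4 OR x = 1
Yes

Take x = 1, y = 5, z = -1. Substituting into each constraint:
  (1) (-1) + 3(5) + 1 = 15 ✓
  (2) x = 1, target 1 ✓ (second branch holds)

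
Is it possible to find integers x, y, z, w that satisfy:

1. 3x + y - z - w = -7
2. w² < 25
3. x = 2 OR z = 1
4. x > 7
Yes

Take x = 8, y = -30, z = 1, w = 0. Substituting into each constraint:
  (1) 3(8) + (-30) + (-1) + 0 = -7 ✓
  (2) w² = (0)² = 0, and 0 < 25 ✓
  (3) z = 1, target 1 ✓ (second branch holds)
  (4) 8 > 7 ✓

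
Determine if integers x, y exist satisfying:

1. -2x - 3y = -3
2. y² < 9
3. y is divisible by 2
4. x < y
No

A contradictory subset is {-2x - 3y = -3, y is divisible by 2}. No integer assignment can satisfy these jointly:

  - -2x - 3y = -3: is a linear equation tying the variables together
  - y is divisible by 2: restricts y to multiples of 2

Modular obstruction: writing y = 2y', every remaining term of the linear equation is divisible by 2, so the left side is ≡ 0 (mod 2); but the right side -3 ≡ 1 (mod 2). No integers can satisfy it.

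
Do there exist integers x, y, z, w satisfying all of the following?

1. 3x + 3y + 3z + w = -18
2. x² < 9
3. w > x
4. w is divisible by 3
Yes

Take x = -1, y = -5, z = 0, w = 0. Substituting into each constraint:
  (1) 3(-1) + 3(-5) + 3(0) + 0 = -18 ✓
  (2) x² = (-1)² = 1, and 1 < 9 ✓
  (3) 0 > -1 ✓
  (4) 0 = 3 × 0, remainder 0 ✓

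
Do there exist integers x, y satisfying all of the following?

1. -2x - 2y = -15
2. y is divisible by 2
No

Even the single constraint (-2x - 2y = -15) is infeasible over the integers.

  - -2x - 2y = -15: every term on the left is divisible by 2, so the LHS ≡ 0 (mod 2), but the RHS -15 is not — no integer solution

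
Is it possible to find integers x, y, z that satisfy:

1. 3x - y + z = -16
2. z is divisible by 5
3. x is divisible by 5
Yes

Take x = 0, y = 16, z = 0. Substituting into each constraint:
  (1) 3(0) + (-16) + 0 = -16 ✓
  (2) 0 = 5 × 0, remainder 0 ✓
  (3) 0 = 5 × 0, remainder 0 ✓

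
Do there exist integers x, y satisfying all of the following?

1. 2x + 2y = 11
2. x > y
No

Even the single constraint (2x + 2y = 11) is infeasible over the integers.

  - 2x + 2y = 11: every term on the left is divisible by 2, so the LHS ≡ 0 (mod 2), but the RHS 11 is not — no integer solution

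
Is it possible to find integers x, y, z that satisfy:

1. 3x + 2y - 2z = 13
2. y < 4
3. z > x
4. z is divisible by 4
Yes

Take x = 13, y = 3, z = 16. Substituting into each constraint:
  (1) 3(13) + 2(3) - 2(16) = 13 ✓
  (2) 3 < 4 ✓
  (3) 16 > 13 ✓
  (4) 16 = 4 × 4, remainder 0 ✓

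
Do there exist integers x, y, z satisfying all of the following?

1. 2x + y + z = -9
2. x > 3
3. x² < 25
Yes

Take x = 4, y = 0, z = -17. Substituting into each constraint:
  (1) 2(4) + 0 + (-17) = -9 ✓
  (2) 4 > 3 ✓
  (3) x² = (4)² = 16, and 16 < 25 ✓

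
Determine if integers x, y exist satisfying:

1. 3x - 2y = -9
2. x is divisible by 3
Yes

Take x = 3, y = 9. Substituting into each constraint:
  (1) 3(3) - 2(9) = -9 ✓
  (2) 3 = 3 × 1, remainder 0 ✓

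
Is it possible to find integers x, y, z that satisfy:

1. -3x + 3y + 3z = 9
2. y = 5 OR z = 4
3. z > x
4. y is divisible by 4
Yes

Take x = 1, y = 0, z = 4. Substituting into each constraint:
  (1) -3(1) + 3(0) + 3(4) = 9 ✓
  (2) z = 4, target 4 ✓ (second branch holds)
  (3) 4 > 1 ✓
  (4) 0 = 4 × 0, remainder 0 ✓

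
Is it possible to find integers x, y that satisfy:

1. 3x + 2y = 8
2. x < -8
Yes

Take x = -10, y = 19. Substituting into each constraint:
  (1) 3(-10) + 2(19) = 8 ✓
  (2) -10 < -8 ✓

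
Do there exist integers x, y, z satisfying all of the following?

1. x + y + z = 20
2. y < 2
Yes

Take x = 0, y = 1, z = 19. Substituting into each constraint:
  (1) 0 + 1 + 19 = 20 ✓
  (2) 1 < 2 ✓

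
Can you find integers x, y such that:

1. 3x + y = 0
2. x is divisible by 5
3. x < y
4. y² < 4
No

A contradictory subset is {3x + y = 0, x < y, y² < 4}. No integer assignment can satisfy these jointly:

  - 3x + y = 0: is a linear equation tying the variables together
  - x < y: bounds one variable relative to another variable
  - y² < 4: restricts y to |y| ≤ 1

The bounds confine y to {-1, 0, 1}. For each value, substitute into the equation:
  • y = -1: the equation gives 3x = 1, so x would not be an integer.
  • y = 0: the equation forces x = 0, but y > x fails since 0 ≤ 0.
  • y = 1: the equation gives 3x = -1, so x would not be an integer.
Every case fails, so no integer solution exists.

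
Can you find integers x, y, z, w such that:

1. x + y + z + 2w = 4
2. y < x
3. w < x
Yes

Take x = 0, y = -1, z = 7, w = -1. Substituting into each constraint:
  (1) 0 + (-1) + 7 + 2(-1) = 4 ✓
  (2) -1 < 0 ✓
  (3) -1 < 0 ✓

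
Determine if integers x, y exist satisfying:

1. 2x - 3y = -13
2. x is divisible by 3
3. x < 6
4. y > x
No

A contradictory subset is {2x - 3y = -13, x is divisible by 3}. No integer assignment can satisfy these jointly:

  - 2x - 3y = -13: is a linear equation tying the variables together
  - x is divisible by 3: restricts x to multiples of 3

Modular obstruction: writing x = 3x', every remaining term of the linear equation is divisible by 3, so the left side is ≡ 0 (mod 3); but the right side -13 ≡ 2 (mod 3). No integers can satisfy it.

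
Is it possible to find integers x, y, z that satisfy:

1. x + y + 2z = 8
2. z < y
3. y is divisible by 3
Yes

Take x = 10, y = 0, z = -1. Substituting into each constraint:
  (1) 10 + 0 + 2(-1) = 8 ✓
  (2) -1 < 0 ✓
  (3) 0 = 3 × 0, remainder 0 ✓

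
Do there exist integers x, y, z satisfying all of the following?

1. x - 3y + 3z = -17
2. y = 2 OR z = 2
Yes

Take x = -23, y = 0, z = 2. Substituting into each constraint:
  (1) (-23) - 3(0) + 3(2) = -17 ✓
  (2) z = 2, target 2 ✓ (second branch holds)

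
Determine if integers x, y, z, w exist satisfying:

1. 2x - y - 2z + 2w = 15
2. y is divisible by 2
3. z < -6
No

A contradictory subset is {2x - y - 2z + 2w = 15, y is divisible by 2}. No integer assignment can satisfy these jointly:

  - 2x - y - 2z + 2w = 15: is a linear equation tying the variables together
  - y is divisible by 2: restricts y to multiples of 2

Modular obstruction: writing y = 2y', every remaining term of the linear equation is divisible by 2, so the left side is ≡ 0 (mod 2); but the right side 15 ≡ 1 (mod 2). No integers can satisfy it.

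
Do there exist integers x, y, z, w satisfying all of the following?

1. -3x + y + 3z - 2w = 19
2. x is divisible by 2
Yes

Take x = 0, y = 1, z = 0, w = -9. Substituting into each constraint:
  (1) -3(0) + 1 + 3(0) - 2(-9) = 19 ✓
  (2) 0 = 2 × 0, remainder 0 ✓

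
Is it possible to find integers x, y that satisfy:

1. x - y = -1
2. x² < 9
Yes

Take x = 0, y = 1. Substituting into each constraint:
  (1) 0 + (-1) = -1 ✓
  (2) x² = (0)² = 0, and 0 < 9 ✓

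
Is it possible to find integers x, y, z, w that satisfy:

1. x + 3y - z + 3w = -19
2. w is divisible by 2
Yes

Take x = 2, y = -7, z = 0, w = 0. Substituting into each constraint:
  (1) 2 + 3(-7) + 0 + 3(0) = -19 ✓
  (2) 0 = 2 × 0, remainder 0 ✓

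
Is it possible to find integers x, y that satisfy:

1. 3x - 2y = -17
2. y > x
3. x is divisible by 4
No

A contradictory subset is {3x - 2y = -17, x is divisible by 4}. No integer assignment can satisfy these jointly:

  - 3x - 2y = -17: is a linear equation tying the variables together
  - x is divisible by 4: restricts x to multiples of 4

Modular obstruction: writing x = 4x', every remaining term of the linear equation is divisible by 2, so the left side is ≡ 0 (mod 2); but the right side -17 ≡ 1 (mod 2). No integers can satisfy it.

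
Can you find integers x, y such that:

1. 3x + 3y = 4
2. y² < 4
No

Even the single constraint (3x + 3y = 4) is infeasible over the integers.

  - 3x + 3y = 4: every term on the left is divisible by 3, so the LHS ≡ 0 (mod 3), but the RHS 4 is not — no integer solution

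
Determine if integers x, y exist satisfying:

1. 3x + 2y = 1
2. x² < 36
Yes

Take x = 1, y = -1. Substituting into each constraint:
  (1) 3(1) + 2(-1) = 1 ✓
  (2) x² = (1)² = 1, and 1 < 36 ✓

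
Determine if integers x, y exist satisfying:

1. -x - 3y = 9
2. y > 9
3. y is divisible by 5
Yes

Take x = -39, y = 10. Substituting into each constraint:
  (1) 39 - 3(10) = 9 ✓
  (2) 10 > 9 ✓
  (3) 10 = 5 × 2, remainder 0 ✓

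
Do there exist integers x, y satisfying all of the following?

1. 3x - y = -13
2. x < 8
Yes

Take x = -4, y = 1. Substituting into each constraint:
  (1) 3(-4) + (-1) = -13 ✓
  (2) -4 < 8 ✓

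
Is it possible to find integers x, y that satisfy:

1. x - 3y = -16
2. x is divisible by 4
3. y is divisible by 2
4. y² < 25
Yes

Take x = -16, y = 0. Substituting into each constraint:
  (1) (-16) - 3(0) = -16 ✓
  (2) -16 = 4 × -4, remainder 0 ✓
  (3) 0 = 2 × 0, remainder 0 ✓
  (4) y² = (0)² = 0, and 0 < 25 ✓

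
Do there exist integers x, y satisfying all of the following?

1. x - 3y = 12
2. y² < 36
Yes

Take x = 0, y = -4. Substituting into each constraint:
  (1) 0 - 3(-4) = 12 ✓
  (2) y² = (-4)² = 16, and 16 < 36 ✓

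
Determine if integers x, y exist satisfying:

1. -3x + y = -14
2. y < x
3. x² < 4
Yes

Take x = 0, y = -14. Substituting into each constraint:
  (1) -3(0) + (-14) = -14 ✓
  (2) -14 < 0 ✓
  (3) x² = (0)² = 0, and 0 < 4 ✓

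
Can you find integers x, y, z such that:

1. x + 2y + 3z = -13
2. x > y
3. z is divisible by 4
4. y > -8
Yes

Take x = -3, y = -5, z = 0. Substituting into each constraint:
  (1) (-3) + 2(-5) + 3(0) = -13 ✓
  (2) -3 > -5 ✓
  (3) 0 = 4 × 0, remainder 0 ✓
  (4) -5 > -8 ✓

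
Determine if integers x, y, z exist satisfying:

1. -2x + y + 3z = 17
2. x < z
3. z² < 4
Yes

Take x = 0, y = 14, z = 1. Substituting into each constraint:
  (1) -2(0) + 14 + 3(1) = 17 ✓
  (2) 0 < 1 ✓
  (3) z² = (1)² = 1, and 1 < 4 ✓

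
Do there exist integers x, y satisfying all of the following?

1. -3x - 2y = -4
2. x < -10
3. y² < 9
No

The full constraint system is jointly infeasible over the integers. Each constraint and what it forces:

  - -3x - 2y = -4: is a linear equation tying the variables together
  - x < -10: bounds one variable relative to a constant
  - y² < 9: restricts y to |y| ≤ 2

Range argument: with x ∈ [−∞, -11], y ∈ [-2, 2], the left side of the equation is at least 29, but the right side is -4 < 29. No integer solution exists.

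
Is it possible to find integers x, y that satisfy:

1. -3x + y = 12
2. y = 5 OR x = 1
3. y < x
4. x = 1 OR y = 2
No

A contradictory subset is {-3x + y = 12, y < x, x = 1 OR y = 2}. No integer assignment can satisfy these jointly:

  - -3x + y = 12: is a linear equation tying the variables together
  - y < x: bounds one variable relative to another variable
  - x = 1 OR y = 2: forces a choice: either x = 1 or y = 2

Split on the disjunction (x = 1 OR y = 2):
  • If x = 1: the equation forces y = 15, giving (x, y) = (1, 15), which violates x > y.
  • If y = 2: with y = 2, every remaining term of the linear equation is divisible by 3, so the left side is ≡ 0 (mod 3); but the right side 10 ≡ 1 (mod 3). No integers can satisfy it.
Both branches are infeasible, so the system has no integer solution.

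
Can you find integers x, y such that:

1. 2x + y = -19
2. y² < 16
Yes

Take x = -9, y = -1. Substituting into each constraint:
  (1) 2(-9) + (-1) = -19 ✓
  (2) y² = (-1)² = 1, and 1 < 16 ✓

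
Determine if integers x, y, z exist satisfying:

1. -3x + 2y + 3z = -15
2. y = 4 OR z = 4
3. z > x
Yes

Take x = 3, y = -9, z = 4. Substituting into each constraint:
  (1) -3(3) + 2(-9) + 3(4) = -15 ✓
  (2) z = 4, target 4 ✓ (second branch holds)
  (3) 4 > 3 ✓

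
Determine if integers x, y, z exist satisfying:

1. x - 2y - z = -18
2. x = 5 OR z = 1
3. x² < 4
Yes

Take x = -1, y = 8, z = 1. Substituting into each constraint:
  (1) (-1) - 2(8) + (-1) = -18 ✓
  (2) z = 1, target 1 ✓ (second branch holds)
  (3) x² = (-1)² = 1, and 1 < 4 ✓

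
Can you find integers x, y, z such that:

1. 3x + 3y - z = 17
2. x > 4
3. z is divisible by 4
Yes

Take x = 5, y = 2, z = 4. Substituting into each constraint:
  (1) 3(5) + 3(2) + (-4) = 17 ✓
  (2) 5 > 4 ✓
  (3) 4 = 4 × 1, remainder 0 ✓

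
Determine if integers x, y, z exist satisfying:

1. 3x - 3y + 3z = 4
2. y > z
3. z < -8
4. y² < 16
No

Even the single constraint (3x - 3y + 3z = 4) is infeasible over the integers.

  - 3x - 3y + 3z = 4: every term on the left is divisible by 3, so the LHS ≡ 0 (mod 3), but the RHS 4 is not — no integer solution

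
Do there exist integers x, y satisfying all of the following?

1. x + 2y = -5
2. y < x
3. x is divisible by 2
No

A contradictory subset is {x + 2y = -5, x is divisible by 2}. No integer assignment can satisfy these jointly:

  - x + 2y = -5: is a linear equation tying the variables together
  - x is divisible by 2: restricts x to multiples of 2

Modular obstruction: writing x = 2x', every remaining term of the linear equation is divisible by 2, so the left side is ≡ 0 (mod 2); but the right side -5 ≡ 1 (mod 2). No integers can satisfy it.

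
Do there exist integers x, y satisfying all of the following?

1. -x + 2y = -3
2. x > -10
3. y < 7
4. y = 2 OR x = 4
Yes

Take x = 7, y = 2. Substituting into each constraint:
  (1) (-7) + 2(2) = -3 ✓
  (2) 7 > -10 ✓
  (3) 2 < 7 ✓
  (4) y = 2, target 2 ✓ (first branch holds)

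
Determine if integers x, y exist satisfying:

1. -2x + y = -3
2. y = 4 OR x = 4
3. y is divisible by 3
No

The full constraint system is jointly infeasible over the integers. Each constraint and what it forces:

  - -2x + y = -3: is a linear equation tying the variables together
  - y = 4 OR x = 4: forces a choice: either y = 4 or x = 4
  - y is divisible by 3: restricts y to multiples of 3

Split on the disjunction (y = 4 OR x = 4):
  • If y = 4: this contradicts the divisibility constraint — 4 is not a multiple of 3.
  • If x = 4: with x = 4, writing y = 3y', every remaining term of the linear equation is divisible by 3, so the left side is ≡ 0 (mod 3); but the right side 5 ≡ 2 (mod 3). No integers can satisfy it.
Both branches are infeasible, so the system has no integer solution.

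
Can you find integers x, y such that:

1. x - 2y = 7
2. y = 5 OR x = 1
Yes

Take x = 17, y = 5. Substituting into each constraint:
  (1) 17 - 2(5) = 7 ✓
  (2) y = 5, target 5 ✓ (first branch holds)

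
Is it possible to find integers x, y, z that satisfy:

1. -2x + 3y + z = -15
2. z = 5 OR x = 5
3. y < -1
Yes

Take x = 1, y = -6, z = 5. Substituting into each constraint:
  (1) -2(1) + 3(-6) + 5 = -15 ✓
  (2) z = 5, target 5 ✓ (first branch holds)
  (3) -6 < -1 ✓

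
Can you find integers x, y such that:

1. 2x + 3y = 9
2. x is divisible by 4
Yes

Take x = 0, y = 3. Substituting into each constraint:
  (1) 2(0) + 3(3) = 9 ✓
  (2) 0 = 4 × 0, remainder 0 ✓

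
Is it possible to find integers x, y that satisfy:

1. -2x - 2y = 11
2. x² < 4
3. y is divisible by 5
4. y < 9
No

Even the single constraint (-2x - 2y = 11) is infeasible over the integers.

  - -2x - 2y = 11: every term on the left is divisible by 2, so the LHS ≡ 0 (mod 2), but the RHS 11 is not — no integer solution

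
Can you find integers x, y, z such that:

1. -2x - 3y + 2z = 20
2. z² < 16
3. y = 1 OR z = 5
No

The full constraint system is jointly infeasible over the integers. Each constraint and what it forces:

  - -2x - 3y + 2z = 20: is a linear equation tying the variables together
  - z² < 16: restricts z to |z| ≤ 3
  - y = 1 OR z = 5: forces a choice: either y = 1 or z = 5

Split on the disjunction (y = 1 OR z = 5):
  • If y = 1: with y = 1, every remaining term of the linear equation is divisible by 2, so the left side is ≡ 0 (mod 2); but the right side 23 ≡ 1 (mod 2). No integers can satisfy it.
  • If z = 5: this contradicts z² < 16, which requires |z| ≤ 3.
Both branches are infeasible, so the system has no integer solution.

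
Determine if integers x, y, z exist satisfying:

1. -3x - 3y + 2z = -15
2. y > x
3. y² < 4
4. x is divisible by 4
Yes

Take x = 0, y = 1, z = -6. Substituting into each constraint:
  (1) -3(0) - 3(1) + 2(-6) = -15 ✓
  (2) 1 > 0 ✓
  (3) y² = (1)² = 1, and 1 < 4 ✓
  (4) 0 = 4 × 0, remainder 0 ✓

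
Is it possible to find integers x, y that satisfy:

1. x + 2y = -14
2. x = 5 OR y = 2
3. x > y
No

The full constraint system is jointly infeasible over the integers. Each constraint and what it forces:

  - x + 2y = -14: is a linear equation tying the variables together
  - x = 5 OR y = 2: forces a choice: either x = 5 or y = 2
  - x > y: bounds one variable relative to another variable

Split on the disjunction (x = 5 OR y = 2):
  • If x = 5: with x = 5, every remaining term of the linear equation is divisible by 2, so the left side is ≡ 0 (mod 2); but the right side -19 ≡ 1 (mod 2). No integers can satisfy it.
  • If y = 2: the equation forces x = -18, giving (y, x) = (2, -18), which violates x > y.
Both branches are infeasible, so the system has no integer solution.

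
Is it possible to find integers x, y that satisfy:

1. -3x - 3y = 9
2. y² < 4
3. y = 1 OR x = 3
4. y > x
Yes

Take x = -4, y = 1. Substituting into each constraint:
  (1) -3(-4) - 3(1) = 9 ✓
  (2) y² = (1)² = 1, and 1 < 4 ✓
  (3) y = 1, target 1 ✓ (first branch holds)
  (4) 1 > -4 ✓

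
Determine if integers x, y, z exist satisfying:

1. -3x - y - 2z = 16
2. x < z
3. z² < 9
Yes

Take x = -1, y = -13, z = 0. Substituting into each constraint:
  (1) -3(-1) + 13 - 2(0) = 16 ✓
  (2) -1 < 0 ✓
  (3) z² = (0)² = 0, and 0 < 9 ✓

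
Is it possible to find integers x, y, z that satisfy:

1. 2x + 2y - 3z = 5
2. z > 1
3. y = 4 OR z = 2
Yes

Take x = 3, y = 4, z = 3. Substituting into each constraint:
  (1) 2(3) + 2(4) - 3(3) = 5 ✓
  (2) 3 > 1 ✓
  (3) y = 4, target 4 ✓ (first branch holds)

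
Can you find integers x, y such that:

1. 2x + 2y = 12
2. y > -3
Yes

Take x = 6, y = 0. Substituting into each constraint:
  (1) 2(6) + 2(0) = 12 ✓
  (2) 0 > -3 ✓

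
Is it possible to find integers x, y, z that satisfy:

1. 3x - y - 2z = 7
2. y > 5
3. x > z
Yes

Take x = 11, y = 6, z = 10. Substituting into each constraint:
  (1) 3(11) + (-6) - 2(10) = 7 ✓
  (2) 6 > 5 ✓
  (3) 11 > 10 ✓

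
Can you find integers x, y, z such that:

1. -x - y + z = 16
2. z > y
Yes

Take x = -15, y = 0, z = 1. Substituting into each constraint:
  (1) 15 + 0 + 1 = 16 ✓
  (2) 1 > 0 ✓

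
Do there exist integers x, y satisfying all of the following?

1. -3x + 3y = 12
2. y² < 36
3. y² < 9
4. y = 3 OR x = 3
No

A contradictory subset is {-3x + 3y = 12, y² < 9, y = 3 OR x = 3}. No integer assignment can satisfy these jointly:

  - -3x + 3y = 12: is a linear equation tying the variables together
  - y² < 9: restricts y to |y| ≤ 2
  - y = 3 OR x = 3: forces a choice: either y = 3 or x = 3

Split on the disjunction (y = 3 OR x = 3):
  • If y = 3: this contradicts y² < 9, which requires |y| ≤ 2.
  • If x = 3: the equation forces y = 7, but y² < 9 requires |y| ≤ 2.
Both branches are infeasible, so the system has no integer solution.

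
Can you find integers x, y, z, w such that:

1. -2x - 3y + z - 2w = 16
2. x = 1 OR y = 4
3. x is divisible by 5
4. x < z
Yes

Take x = 5, y = 4, z = 6, w = -16. Substituting into each constraint:
  (1) -2(5) - 3(4) + 6 - 2(-16) = 16 ✓
  (2) y = 4, target 4 ✓ (second branch holds)
  (3) 5 = 5 × 1, remainder 0 ✓
  (4) 5 < 6 ✓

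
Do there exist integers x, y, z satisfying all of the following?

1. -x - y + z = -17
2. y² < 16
Yes

Take x = 17, y = 0, z = 0. Substituting into each constraint:
  (1) (-17) + 0 + 0 = -17 ✓
  (2) y² = (0)² = 0, and 0 < 16 ✓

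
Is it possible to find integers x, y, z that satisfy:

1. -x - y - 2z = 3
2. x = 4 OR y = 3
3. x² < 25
Yes

Take x = 2, y = 3, z = -4. Substituting into each constraint:
  (1) (-2) + (-3) - 2(-4) = 3 ✓
  (2) y = 3, target 3 ✓ (second branch holds)
  (3) x² = (2)² = 4, and 4 < 25 ✓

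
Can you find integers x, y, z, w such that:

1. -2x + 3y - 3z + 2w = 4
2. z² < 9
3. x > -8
Yes

Take x = 0, y = 0, z = 0, w = 2. Substituting into each constraint:
  (1) -2(0) + 3(0) - 3(0) + 2(2) = 4 ✓
  (2) z² = (0)² = 0, and 0 < 9 ✓
  (3) 0 > -8 ✓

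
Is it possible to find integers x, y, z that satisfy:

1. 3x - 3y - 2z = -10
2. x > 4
Yes

Take x = 6, y = 0, z = 14. Substituting into each constraint:
  (1) 3(6) - 3(0) - 2(14) = -10 ✓
  (2) 6 > 4 ✓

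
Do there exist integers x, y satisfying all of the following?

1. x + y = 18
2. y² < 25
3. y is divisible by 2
Yes

Take x = 18, y = 0. Substituting into each constraint:
  (1) 18 + 0 = 18 ✓
  (2) y² = (0)² = 0, and 0 < 25 ✓
  (3) 0 = 2 × 0, remainder 0 ✓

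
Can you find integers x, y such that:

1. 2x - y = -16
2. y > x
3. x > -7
Yes

Take x = -6, y = 4. Substituting into each constraint:
  (1) 2(-6) + (-4) = -16 ✓
  (2) 4 > -6 ✓
  (3) -6 > -7 ✓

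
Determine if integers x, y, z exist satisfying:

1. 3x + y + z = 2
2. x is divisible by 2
Yes

Take x = 0, y = 2, z = 0. Substituting into each constraint:
  (1) 3(0) + 2 + 0 = 2 ✓
  (2) 0 = 2 × 0, remainder 0 ✓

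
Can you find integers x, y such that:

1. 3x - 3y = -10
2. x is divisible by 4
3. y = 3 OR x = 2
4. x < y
No

Even the single constraint (3x - 3y = -10) is infeasible over the integers.

  - 3x - 3y = -10: every term on the left is divisible by 3, so the LHS ≡ 0 (mod 3), but the RHS -10 is not — no integer solution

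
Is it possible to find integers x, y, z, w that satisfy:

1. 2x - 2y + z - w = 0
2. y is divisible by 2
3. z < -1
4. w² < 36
Yes

Take x = 1, y = 0, z = -2, w = 0. Substituting into each constraint:
  (1) 2(1) - 2(0) + (-2) + 0 = 0 ✓
  (2) 0 = 2 × 0, remainder 0 ✓
  (3) -2 < -1 ✓
  (4) w² = (0)² = 0, and 0 < 36 ✓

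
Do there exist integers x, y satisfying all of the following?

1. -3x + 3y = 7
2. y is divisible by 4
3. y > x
No

Even the single constraint (-3x + 3y = 7) is infeasible over the integers.

  - -3x + 3y = 7: every term on the left is divisible by 3, so the LHS ≡ 0 (mod 3), but the RHS 7 is not — no integer solution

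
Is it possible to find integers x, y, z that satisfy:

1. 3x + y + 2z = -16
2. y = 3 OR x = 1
Yes

Take x = 1, y = 3, z = -11. Substituting into each constraint:
  (1) 3(1) + 3 + 2(-11) = -16 ✓
  (2) y = 3, target 3 ✓ (first branch holds)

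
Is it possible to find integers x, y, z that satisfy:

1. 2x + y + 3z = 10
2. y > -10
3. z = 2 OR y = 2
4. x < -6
Yes

Take x = -7, y = 18, z = 2. Substituting into each constraint:
  (1) 2(-7) + 18 + 3(2) = 10 ✓
  (2) 18 > -10 ✓
  (3) z = 2, target 2 ✓ (first branch holds)
  (4) -7 < -6 ✓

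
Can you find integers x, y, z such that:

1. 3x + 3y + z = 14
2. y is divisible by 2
Yes

Take x = 4, y = 0, z = 2. Substituting into each constraint:
  (1) 3(4) + 3(0) + 2 = 14 ✓
  (2) 0 = 2 × 0, remainder 0 ✓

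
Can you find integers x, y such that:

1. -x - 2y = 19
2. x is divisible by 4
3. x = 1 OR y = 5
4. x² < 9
No

A contradictory subset is {-x - 2y = 19, x is divisible by 4, x = 1 OR y = 5}. No integer assignment can satisfy these jointly:

  - -x - 2y = 19: is a linear equation tying the variables together
  - x is divisible by 4: restricts x to multiples of 4
  - x = 1 OR y = 5: forces a choice: either x = 1 or y = 5

Modular obstruction: writing x = 4x', every remaining term of the linear equation is divisible by 2, so the left side is ≡ 0 (mod 2); but the right side 19 ≡ 1 (mod 2). No integers can satisfy it.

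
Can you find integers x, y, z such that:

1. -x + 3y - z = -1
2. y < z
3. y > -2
Yes

Take x = 0, y = 0, z = 1. Substituting into each constraint:
  (1) 0 + 3(0) + (-1) = -1 ✓
  (2) 0 < 1 ✓
  (3) 0 > -2 ✓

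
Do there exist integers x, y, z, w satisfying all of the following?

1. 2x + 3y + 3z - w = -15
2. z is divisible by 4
Yes

Take x = 0, y = 0, z = 0, w = 15. Substituting into each constraint:
  (1) 2(0) + 3(0) + 3(0) + (-15) = -15 ✓
  (2) 0 = 4 × 0, remainder 0 ✓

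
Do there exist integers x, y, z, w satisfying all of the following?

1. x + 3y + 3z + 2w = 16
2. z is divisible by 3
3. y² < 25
Yes

Take x = 0, y = 0, z = 0, w = 8. Substituting into each constraint:
  (1) 0 + 3(0) + 3(0) + 2(8) = 16 ✓
  (2) 0 = 3 × 0, remainder 0 ✓
  (3) y² = (0)² = 0, and 0 < 25 ✓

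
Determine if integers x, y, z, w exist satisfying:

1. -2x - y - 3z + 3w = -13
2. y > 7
Yes

Take x = 0, y = 10, z = 1, w = 0. Substituting into each constraint:
  (1) -2(0) + (-10) - 3(1) + 3(0) = -13 ✓
  (2) 10 > 7 ✓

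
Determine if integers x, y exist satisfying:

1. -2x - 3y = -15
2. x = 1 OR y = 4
No

The full constraint system is jointly infeasible over the integers. Each constraint and what it forces:

  - -2x - 3y = -15: is a linear equation tying the variables together
  - x = 1 OR y = 4: forces a choice: either x = 1 or y = 4

Split on the disjunction (x = 1 OR y = 4):
  • If x = 1: with x = 1, every remaining term of the linear equation is divisible by 3, so the left side is ≡ 0 (mod 3); but the right side -13 ≡ 2 (mod 3). No integers can satisfy it.
  • If y = 4: with y = 4, every remaining term of the linear equation is divisible by 2, so the left side is ≡ 0 (mod 2); but the right side -3 ≡ 1 (mod 2). No integers can satisfy it.
Both branches are infeasible, so the system has no integer solution.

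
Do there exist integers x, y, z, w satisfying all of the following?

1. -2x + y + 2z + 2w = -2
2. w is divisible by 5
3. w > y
Yes

Take x = 0, y = -2, z = 0, w = 0. Substituting into each constraint:
  (1) -2(0) + (-2) + 2(0) + 2(0) = -2 ✓
  (2) 0 = 5 × 0, remainder 0 ✓
  (3) 0 > -2 ✓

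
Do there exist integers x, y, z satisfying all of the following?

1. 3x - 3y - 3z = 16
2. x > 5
No

Even the single constraint (3x - 3y - 3z = 16) is infeasible over the integers.

  - 3x - 3y - 3z = 16: every term on the left is divisible by 3, so the LHS ≡ 0 (mod 3), but the RHS 16 is not — no integer solution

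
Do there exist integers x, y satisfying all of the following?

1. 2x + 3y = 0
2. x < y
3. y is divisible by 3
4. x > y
No

A contradictory subset is {x < y, x > y}. No integer assignment can satisfy these jointly:

  - x < y: bounds one variable relative to another variable
  - x > y: bounds one variable relative to another variable

Direct contradiction: y > x and x > y cannot both hold.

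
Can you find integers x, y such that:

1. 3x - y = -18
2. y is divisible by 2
Yes

Take x = -6, y = 0. Substituting into each constraint:
  (1) 3(-6) + 0 = -18 ✓
  (2) 0 = 2 × 0, remainder 0 ✓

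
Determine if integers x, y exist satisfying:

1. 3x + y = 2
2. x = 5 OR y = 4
Yes

Take x = 5, y = -13. Substituting into each constraint:
  (1) 3(5) + (-13) = 2 ✓
  (2) x = 5, target 5 ✓ (first branch holds)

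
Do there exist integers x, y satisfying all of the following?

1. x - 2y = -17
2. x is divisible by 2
No

The full constraint system is jointly infeasible over the integers. Each constraint and what it forces:

  - x - 2y = -17: is a linear equation tying the variables together
  - x is divisible by 2: restricts x to multiples of 2

Modular obstruction: writing x = 2x', every remaining term of the linear equation is divisible by 2, so the left side is ≡ 0 (mod 2); but the right side -17 ≡ 1 (mod 2). No integers can satisfy it.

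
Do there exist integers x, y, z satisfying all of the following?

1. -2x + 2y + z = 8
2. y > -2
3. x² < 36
Yes

Take x = 0, y = 4, z = 0. Substituting into each constraint:
  (1) -2(0) + 2(4) + 0 = 8 ✓
  (2) 4 > -2 ✓
  (3) x² = (0)² = 0, and 0 < 36 ✓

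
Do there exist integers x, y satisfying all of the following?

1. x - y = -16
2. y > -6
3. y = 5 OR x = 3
Yes

Take x = -11, y = 5. Substituting into each constraint:
  (1) (-11) + (-5) = -16 ✓
  (2) 5 > -6 ✓
  (3) y = 5, target 5 ✓ (first branch holds)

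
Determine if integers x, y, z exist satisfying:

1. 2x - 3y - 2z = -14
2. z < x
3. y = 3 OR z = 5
Yes

Take x = 7, y = 6, z = 5. Substituting into each constraint:
  (1) 2(7) - 3(6) - 2(5) = -14 ✓
  (2) 5 < 7 ✓
  (3) z = 5, target 5 ✓ (second branch holds)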